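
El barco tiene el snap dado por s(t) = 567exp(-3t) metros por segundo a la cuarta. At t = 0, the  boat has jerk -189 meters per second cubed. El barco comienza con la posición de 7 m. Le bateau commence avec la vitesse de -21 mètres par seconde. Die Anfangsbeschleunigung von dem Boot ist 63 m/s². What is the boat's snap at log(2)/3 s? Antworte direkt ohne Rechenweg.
The snap at t = log(2)/3 is s = 567/2.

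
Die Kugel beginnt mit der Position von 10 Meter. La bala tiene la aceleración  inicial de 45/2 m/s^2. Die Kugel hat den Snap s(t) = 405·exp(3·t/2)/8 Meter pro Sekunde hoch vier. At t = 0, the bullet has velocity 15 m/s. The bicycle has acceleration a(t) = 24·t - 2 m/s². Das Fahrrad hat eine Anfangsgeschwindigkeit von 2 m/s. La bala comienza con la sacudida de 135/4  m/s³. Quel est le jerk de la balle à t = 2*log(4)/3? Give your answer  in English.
To find the answer, we compute 1 integral of s(t) = 405·exp(3·t/2)/8. Taking ∫s(t)dt and applying j(0) = 135/4, we find j(t) = 135·exp(3·t/2)/4. From the given jerk equation j(t) = 135·exp(3·t/2)/4, we substitute t = 2*log(4)/3 to get j = 135.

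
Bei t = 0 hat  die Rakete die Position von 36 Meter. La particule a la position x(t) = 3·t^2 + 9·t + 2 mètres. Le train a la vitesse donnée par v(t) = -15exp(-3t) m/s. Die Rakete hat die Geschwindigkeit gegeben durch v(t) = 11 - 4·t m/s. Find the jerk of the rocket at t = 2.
To solve this, we need to take 2 derivatives of our velocity equation v(t) = 11 - 4·t. The derivative of velocity gives acceleration: a(t) = -4. Differentiating acceleration, we get jerk: j(t) = 0. We have jerk j(t) = 0. Substituting t = 2: j(2) = 0.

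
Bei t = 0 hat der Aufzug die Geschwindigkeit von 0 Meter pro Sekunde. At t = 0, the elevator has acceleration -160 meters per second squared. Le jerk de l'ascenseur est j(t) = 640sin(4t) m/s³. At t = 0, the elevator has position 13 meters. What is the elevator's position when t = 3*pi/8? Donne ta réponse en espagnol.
Para resolver esto, necesitamos tomar 3 integrales de nuestra ecuación de la sacudida j(t) = 640·sin(4·t). Tomando ∫j(t)dt y aplicando a(0) = -160, encontramos a(t) = -160·cos(4·t). Integrando la aceleración y usando la condición inicial v(0) = 0, obtenemos v(t) = -40·sin(4·t). Integrando la velocidad y usando la condición inicial x(0) = 13, obtenemos x(t) = 10·cos(4·t) + 3. De la ecuación de la posición x(t) = 10·cos(4·t) + 3, sustituimos t = 3*pi/8 para obtener x = 3.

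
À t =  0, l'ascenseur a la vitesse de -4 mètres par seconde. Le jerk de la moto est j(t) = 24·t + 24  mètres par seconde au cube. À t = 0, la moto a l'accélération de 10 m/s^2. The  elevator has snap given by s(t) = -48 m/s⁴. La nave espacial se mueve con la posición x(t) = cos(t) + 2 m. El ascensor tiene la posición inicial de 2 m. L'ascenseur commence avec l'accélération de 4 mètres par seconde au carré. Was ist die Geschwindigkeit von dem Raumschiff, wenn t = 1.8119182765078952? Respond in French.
En partant de la position x(t) = cos(t) + 2, nous prenons 1 dérivée. En dérivant la position, nous obtenons la vitesse: v(t) = -sin(t). En utilisant v(t) = -sin(t) et en substituant t = 1.8119182765078952, nous trouvons v = -0.971070673168431.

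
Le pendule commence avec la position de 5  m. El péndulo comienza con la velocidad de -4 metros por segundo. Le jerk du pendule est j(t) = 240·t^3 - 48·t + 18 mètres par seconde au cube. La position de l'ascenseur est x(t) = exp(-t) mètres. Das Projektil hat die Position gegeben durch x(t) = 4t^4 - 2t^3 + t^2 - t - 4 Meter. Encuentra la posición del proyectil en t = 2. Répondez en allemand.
Mit x(t) = 4·t^4 - 2·t^3 + t^2 - t - 4 und Einsetzen von t = 2, finden wir x = 46.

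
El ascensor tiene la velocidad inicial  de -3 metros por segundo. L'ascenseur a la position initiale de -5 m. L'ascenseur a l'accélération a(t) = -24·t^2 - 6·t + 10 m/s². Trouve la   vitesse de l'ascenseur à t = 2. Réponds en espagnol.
Para resolver esto, necesitamos tomar 1 integral de nuestra ecuación de la aceleración a(t) = -24·t^2 - 6·t + 10. La antiderivada de la aceleración es la velocidad. Usando v(0) = -3, obtenemos v(t) = -8·t^3 - 3·t^2 + 10·t - 3. Usando v(t) = -8·t^3 - 3·t^2 + 10·t - 3 y sustituyendo t = 2, encontramos v = -59.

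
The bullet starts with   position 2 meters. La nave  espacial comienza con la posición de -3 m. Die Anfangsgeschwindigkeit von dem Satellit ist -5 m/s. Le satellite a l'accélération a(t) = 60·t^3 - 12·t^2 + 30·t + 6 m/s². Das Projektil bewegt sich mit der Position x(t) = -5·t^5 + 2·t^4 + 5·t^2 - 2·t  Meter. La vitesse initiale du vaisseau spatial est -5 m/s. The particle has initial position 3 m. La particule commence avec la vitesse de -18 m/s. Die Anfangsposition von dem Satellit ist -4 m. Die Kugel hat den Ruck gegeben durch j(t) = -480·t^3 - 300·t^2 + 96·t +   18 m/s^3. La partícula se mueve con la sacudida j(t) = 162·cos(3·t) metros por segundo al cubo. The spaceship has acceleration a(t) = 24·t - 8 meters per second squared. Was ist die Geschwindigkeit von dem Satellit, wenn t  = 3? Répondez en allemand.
Ausgehend von der Beschleunigung a(t) = 60·t^3 - 12·t^2 + 30·t + 6, nehmen wir 1 Stammfunktion. Mit ∫a(t)dt und Anwendung von v(0) = -5, finden wir v(t) = 15·t^4 - 4·t^3 + 15·t^2 + 6·t - 5. Mit v(t) = 15·t^4 - 4·t^3 + 15·t^2 + 6·t - 5 und Einsetzen von t = 3, finden wir v = 1255.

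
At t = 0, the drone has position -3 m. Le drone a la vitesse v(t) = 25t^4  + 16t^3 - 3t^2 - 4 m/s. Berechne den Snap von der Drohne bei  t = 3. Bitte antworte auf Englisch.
We must differentiate our velocity equation v(t) = 25·t^4 + 16·t^3 - 3·t^2 - 4 3 times. Taking d/dt of v(t), we find a(t) = 100·t^3 + 48·t^2 - 6·t. The derivative of acceleration gives jerk: j(t) = 300·t^2 + 96·t - 6. Differentiating jerk, we get snap: s(t) = 600·t + 96. Using s(t) = 600·t + 96 and substituting t = 3, we find s = 1896.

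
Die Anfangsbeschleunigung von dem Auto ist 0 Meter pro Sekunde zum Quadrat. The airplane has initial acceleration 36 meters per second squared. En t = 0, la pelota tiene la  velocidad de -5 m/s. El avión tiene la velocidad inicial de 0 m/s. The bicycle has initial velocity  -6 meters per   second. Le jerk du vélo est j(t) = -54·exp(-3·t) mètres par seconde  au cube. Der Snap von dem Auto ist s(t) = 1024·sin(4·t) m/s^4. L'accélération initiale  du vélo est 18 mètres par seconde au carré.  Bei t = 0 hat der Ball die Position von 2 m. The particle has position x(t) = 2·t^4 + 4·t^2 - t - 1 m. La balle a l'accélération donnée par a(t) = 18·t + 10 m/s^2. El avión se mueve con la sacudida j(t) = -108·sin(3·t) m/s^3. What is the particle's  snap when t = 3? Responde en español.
Debemos derivar nuestra ecuación de la posición x(t) = 2·t^4 + 4·t^2 - t - 1 4 veces. Derivando la posición, obtenemos la velocidad: v(t) = 8·t^3 + 8·t - 1. Tomando d/dt de v(t), encontramos a(t) = 24·t^2 + 8. La derivada de la aceleración da la sacudida: j(t) = 48·t. Derivando la sacudida, obtenemos el snap: s(t) = 48. Tenemos el snap s(t) = 48. Sustituyendo t = 3: s(3) = 48.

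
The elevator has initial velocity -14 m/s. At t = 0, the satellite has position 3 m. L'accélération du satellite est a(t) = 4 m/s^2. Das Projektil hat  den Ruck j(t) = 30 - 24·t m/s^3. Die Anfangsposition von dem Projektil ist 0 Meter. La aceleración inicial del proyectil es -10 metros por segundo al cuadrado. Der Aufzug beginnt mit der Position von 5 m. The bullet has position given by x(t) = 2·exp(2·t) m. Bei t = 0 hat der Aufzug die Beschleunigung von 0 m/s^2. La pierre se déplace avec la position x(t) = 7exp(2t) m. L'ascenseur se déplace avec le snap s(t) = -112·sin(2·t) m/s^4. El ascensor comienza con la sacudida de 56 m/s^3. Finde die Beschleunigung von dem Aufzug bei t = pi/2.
Um dies zu lösen, müssen wir 2 Integrale unserer Gleichung für den Snap s(t) = -112·sin(2·t) finden. Mit ∫s(t)dt und Anwendung von j(0) = 56, finden wir j(t) = 56·cos(2·t). Durch Integration von dem Ruck und Verwendung der Anfangsbedingung a(0) = 0, erhalten wir a(t) = 28·sin(2·t). Aus der Gleichung für die Beschleunigung a(t) = 28·sin(2·t), setzen wir t = pi/2 ein und erhalten a = 0.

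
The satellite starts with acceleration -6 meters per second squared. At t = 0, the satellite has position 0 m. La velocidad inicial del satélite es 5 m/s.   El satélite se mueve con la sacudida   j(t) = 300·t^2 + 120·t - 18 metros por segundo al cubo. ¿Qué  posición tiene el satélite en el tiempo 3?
Partiendo de la sacudida j(t) = 300·t^2 + 120·t - 18, tomamos 3 integrales. La integral de la sacudida, con a(0) = -6, da la aceleración: a(t) = 100·t^3 + 60·t^2 - 18·t - 6. Integrando la aceleración y usando la condición inicial v(0) = 5, obtenemos v(t) = 25·t^4 + 20·t^3 - 9·t^2 - 6·t + 5. Tomando ∫v(t)dt y aplicando x(0) = 0, encontramos x(t) = 5·t^5 + 5·t^4 - 3·t^3 - 3·t^2 + 5·t. Tenemos la posición x(t) = 5·t^5 + 5·t^4 - 3·t^3 - 3·t^2 + 5·t. Sustituyendo t = 3: x(3) = 1527.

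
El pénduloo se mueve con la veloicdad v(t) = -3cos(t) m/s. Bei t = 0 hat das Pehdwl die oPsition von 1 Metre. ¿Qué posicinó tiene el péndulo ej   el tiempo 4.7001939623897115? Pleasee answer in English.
Starting from velocity v(t) = -3·cos(t), we take 1 integral. The integral of velocity is position. Using x(0) = 1, we get x(t) = 1 - 3·sin(t). Using x(t) = 1 - 3·sin(t) and substituting t = 4.7001939623897115, we find x = 3.99977692506879.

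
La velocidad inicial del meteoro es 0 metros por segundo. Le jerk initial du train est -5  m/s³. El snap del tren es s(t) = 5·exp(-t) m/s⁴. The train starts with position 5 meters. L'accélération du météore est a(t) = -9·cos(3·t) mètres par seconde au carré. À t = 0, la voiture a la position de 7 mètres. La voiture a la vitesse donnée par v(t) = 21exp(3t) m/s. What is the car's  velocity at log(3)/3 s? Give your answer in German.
Mit v(t) = 21·exp(3·t) und Einsetzen von t = log(3)/3, finden wir v = 63.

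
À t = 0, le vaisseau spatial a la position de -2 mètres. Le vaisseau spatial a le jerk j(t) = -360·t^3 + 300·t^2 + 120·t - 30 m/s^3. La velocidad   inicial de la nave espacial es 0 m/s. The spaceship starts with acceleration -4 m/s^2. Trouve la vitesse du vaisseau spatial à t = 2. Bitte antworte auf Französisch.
En partant du jerk j(t) = -360·t^3 + 300·t^2 + 120·t - 30, nous prenons 2 primitives. En intégrant le jerk et en utilisant la condition initiale a(0) = -4, nous obtenons a(t) = -90·t^4 + 100·t^3 + 60·t^2 - 30·t - 4. La primitive de l'accélération est la vitesse. En utilisant v(0) = 0, nous obtenons v(t) = t·(-18·t^4 + 25·t^3 + 20·t^2 - 15·t - 4). En utilisant v(t) = t·(-18·t^4 + 25·t^3 + 20·t^2 - 15·t - 4) et en substituant t = 2, nous trouvons v = -84.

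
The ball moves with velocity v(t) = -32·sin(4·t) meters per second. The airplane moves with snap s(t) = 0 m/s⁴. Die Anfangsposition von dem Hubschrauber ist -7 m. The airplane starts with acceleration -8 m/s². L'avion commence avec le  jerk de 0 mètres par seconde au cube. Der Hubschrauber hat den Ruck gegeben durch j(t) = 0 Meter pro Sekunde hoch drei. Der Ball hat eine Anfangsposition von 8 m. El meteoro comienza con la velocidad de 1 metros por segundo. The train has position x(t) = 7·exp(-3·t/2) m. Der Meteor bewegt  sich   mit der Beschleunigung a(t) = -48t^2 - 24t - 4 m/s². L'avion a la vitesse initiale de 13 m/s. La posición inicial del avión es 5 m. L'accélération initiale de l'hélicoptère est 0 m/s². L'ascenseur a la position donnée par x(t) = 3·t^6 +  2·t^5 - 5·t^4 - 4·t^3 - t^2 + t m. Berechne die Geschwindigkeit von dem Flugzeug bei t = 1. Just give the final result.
Bei t = 1, v = 5.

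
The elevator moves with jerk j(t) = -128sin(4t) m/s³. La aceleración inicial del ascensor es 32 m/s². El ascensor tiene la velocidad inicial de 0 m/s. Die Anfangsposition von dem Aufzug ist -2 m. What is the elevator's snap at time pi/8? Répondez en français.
Nous devons dériver notre équation du jerk j(t) = -128·sin(4·t) 1 fois. En dérivant le jerk, nous obtenons le snap: s(t) = -512·cos(4·t). En utilisant s(t) = -512·cos(4·t) et en substituant t = pi/8, nous trouvons s = 0.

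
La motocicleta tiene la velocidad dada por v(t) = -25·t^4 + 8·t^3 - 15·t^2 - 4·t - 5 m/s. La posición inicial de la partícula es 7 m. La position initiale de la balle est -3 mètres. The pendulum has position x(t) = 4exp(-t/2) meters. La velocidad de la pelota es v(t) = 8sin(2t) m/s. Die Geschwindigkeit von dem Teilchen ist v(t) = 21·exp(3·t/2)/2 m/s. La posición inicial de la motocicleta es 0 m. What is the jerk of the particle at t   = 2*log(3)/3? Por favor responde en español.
Para resolver esto, necesitamos tomar 2 derivadas de nuestra ecuación de la velocidad v(t) = 21·exp(3·t/2)/2. Derivando la velocidad, obtenemos la aceleración: a(t) = 63·exp(3·t/2)/4. La derivada de la aceleración da la sacudida: j(t) = 189·exp(3·t/2)/8. Tenemos la sacudida j(t) = 189·exp(3·t/2)/8. Sustituyendo t = 2*log(3)/3: j(2*log(3)/3) = 567/8.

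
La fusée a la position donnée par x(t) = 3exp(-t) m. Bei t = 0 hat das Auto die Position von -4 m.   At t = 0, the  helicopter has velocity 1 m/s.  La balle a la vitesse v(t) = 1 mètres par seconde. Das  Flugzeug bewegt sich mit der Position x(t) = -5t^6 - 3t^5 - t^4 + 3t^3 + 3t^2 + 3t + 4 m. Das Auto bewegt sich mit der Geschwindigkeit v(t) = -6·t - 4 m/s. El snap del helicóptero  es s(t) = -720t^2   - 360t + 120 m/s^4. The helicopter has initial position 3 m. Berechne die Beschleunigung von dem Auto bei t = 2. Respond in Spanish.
Partiendo de la velocidad v(t) = -6·t - 4, tomamos 1 derivada. La derivada de la velocidad da la aceleración: a(t) = -6. De la ecuación de la aceleración a(t) = -6, sustituimos t = 2 para obtener a = -6.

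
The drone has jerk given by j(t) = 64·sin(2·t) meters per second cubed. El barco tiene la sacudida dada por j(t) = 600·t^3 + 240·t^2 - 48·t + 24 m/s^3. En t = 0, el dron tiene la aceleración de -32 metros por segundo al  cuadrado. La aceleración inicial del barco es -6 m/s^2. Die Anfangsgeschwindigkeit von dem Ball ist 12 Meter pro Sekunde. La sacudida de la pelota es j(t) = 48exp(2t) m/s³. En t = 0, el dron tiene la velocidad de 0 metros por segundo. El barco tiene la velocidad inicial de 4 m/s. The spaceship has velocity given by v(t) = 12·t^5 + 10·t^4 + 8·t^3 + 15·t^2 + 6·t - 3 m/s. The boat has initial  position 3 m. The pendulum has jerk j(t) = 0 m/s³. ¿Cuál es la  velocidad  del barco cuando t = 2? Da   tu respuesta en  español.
Partiendo de la sacudida j(t) = 600·t^3 + 240·t^2 - 48·t + 24, tomamos 2 antiderivadas. La antiderivada de la sacudida, con a(0) = -6, da la aceleración: a(t) = 150·t^4 + 80·t^3 - 24·t^2 + 24·t - 6. La integral de la aceleración es la velocidad. Usando v(0) = 4, obtenemos v(t) = 30·t^5 + 20·t^4 - 8·t^3 + 12·t^2 - 6·t + 4. De la ecuación de la velocidad v(t) = 30·t^5 + 20·t^4 - 8·t^3 + 12·t^2 - 6·t + 4, sustituimos t = 2 para obtener v = 1256.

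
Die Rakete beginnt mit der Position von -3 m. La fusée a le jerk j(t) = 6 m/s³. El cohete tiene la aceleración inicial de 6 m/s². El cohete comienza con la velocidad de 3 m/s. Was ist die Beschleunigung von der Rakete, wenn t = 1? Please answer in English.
We must find the antiderivative of our jerk equation j(t) = 6 1 time. Taking ∫j(t)dt and applying a(0) = 6, we find a(t) = 6·t + 6. Using a(t) = 6·t + 6 and substituting t = 1, we find a = 12.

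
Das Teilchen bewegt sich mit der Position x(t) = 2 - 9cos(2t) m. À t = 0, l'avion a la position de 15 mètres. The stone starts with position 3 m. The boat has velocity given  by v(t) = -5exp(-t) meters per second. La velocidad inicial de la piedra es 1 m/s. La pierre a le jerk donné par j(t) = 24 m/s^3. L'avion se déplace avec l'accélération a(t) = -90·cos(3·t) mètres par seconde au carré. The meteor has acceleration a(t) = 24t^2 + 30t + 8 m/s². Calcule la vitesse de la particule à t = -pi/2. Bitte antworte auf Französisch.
Nous devons dériver notre équation de la position x(t) = 2 - 9·cos(2·t) 1 fois. La dérivée de la position donne la vitesse: v(t) = 18·sin(2·t). De l'équation de la vitesse v(t) = 18·sin(2·t), nous substituons t = -pi/2 pour obtenir v = 0.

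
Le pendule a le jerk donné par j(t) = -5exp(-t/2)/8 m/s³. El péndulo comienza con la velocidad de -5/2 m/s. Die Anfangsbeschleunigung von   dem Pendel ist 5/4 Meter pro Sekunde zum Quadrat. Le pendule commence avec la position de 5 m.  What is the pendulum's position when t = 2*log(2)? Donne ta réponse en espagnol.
Necesitamos integrar nuestra ecuación de la sacudida j(t) = -5·exp(-t/2)/8 3 veces. Tomando ∫j(t)dt y aplicando a(0) = 5/4, encontramos a(t) = 5·exp(-t/2)/4. La integral de la aceleración es la velocidad. Usando v(0) = -5/2, obtenemos v(t) = -5·exp(-t/2)/2. La antiderivada de la velocidad es la posición. Usando x(0) = 5, obtenemos x(t) = 5·exp(-t/2). De la ecuación de la posición x(t) = 5·exp(-t/2), sustituimos t = 2*log(2) para obtener x = 5/2.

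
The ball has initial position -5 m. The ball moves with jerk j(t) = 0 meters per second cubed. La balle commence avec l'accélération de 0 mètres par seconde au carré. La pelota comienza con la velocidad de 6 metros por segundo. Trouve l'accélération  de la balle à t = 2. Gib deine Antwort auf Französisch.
En partant du jerk j(t) = 0, nous prenons 1 intégrale. En intégrant le jerk et en utilisant la condition initiale a(0) = 0, nous obtenons a(t) = 0. De l'équation de l'accélération a(t) = 0, nous substituons t = 2 pour obtenir a = 0.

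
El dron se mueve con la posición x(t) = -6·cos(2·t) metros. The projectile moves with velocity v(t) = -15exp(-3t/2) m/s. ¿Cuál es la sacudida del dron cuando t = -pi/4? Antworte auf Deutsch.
Ausgehend von der Position x(t) = -6·cos(2·t), nehmen wir 3 Ableitungen. Durch Ableiten von der Position erhalten wir die Geschwindigkeit: v(t) = 12·sin(2·t). Durch Ableiten von der Geschwindigkeit erhalten wir die Beschleunigung: a(t) = 24·cos(2·t). Durch Ableiten von der Beschleunigung erhalten wir den Ruck: j(t) = -48·sin(2·t). Aus der Gleichung für den Ruck j(t) = -48·sin(2·t), setzen wir t = -pi/4 ein und erhalten j = 48.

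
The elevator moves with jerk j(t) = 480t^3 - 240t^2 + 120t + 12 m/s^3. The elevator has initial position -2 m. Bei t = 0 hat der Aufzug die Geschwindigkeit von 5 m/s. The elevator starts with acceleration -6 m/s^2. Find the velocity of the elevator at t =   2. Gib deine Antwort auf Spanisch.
Debemos encontrar la integral de nuestra ecuación de la sacudida j(t) = 480·t^3 - 240·t^2 + 120·t + 12 2 veces. La antiderivada de la sacudida es la aceleración. Usando a(0) = -6, obtenemos a(t) = 120·t^4 - 80·t^3 + 60·t^2 + 12·t - 6. Tomando ∫a(t)dt y aplicando v(0) = 5, encontramos v(t) = 24·t^5 - 20·t^4 + 20·t^3 + 6·t^2 - 6·t + 5. Tenemos la velocidad v(t) = 24·t^5 - 20·t^4 + 20·t^3 + 6·t^2 - 6·t + 5. Sustituyendo t = 2: v(2) = 625.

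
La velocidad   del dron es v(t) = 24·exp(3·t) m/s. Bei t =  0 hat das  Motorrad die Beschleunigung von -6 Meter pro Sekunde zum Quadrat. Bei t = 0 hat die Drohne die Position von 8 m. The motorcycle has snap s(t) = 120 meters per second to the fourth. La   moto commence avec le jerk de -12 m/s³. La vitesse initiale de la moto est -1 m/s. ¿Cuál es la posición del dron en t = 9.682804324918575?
Partiendo de la velocidad v(t) = 24·exp(3·t), tomamos 1 integral. Integrando la velocidad y usando la condición inicial x(0) = 8, obtenemos x(t) = 8·exp(3·t). Usando x(t) = 8·exp(3·t) y sustituyendo t = 9.682804324918575, encontramos x = 33010754440350.7.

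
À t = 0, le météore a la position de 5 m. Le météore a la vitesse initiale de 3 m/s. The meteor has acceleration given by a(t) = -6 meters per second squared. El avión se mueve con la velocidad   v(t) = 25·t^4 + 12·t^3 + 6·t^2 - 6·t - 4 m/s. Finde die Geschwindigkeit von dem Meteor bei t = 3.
Wir müssen das Integral unserer Gleichung für die Beschleunigung a(t) = -6 1-mal finden. Das Integral von der Beschleunigung, mit v(0) = 3, ergibt die Geschwindigkeit: v(t) = 3 - 6·t. Wir haben die Geschwindigkeit v(t) = 3 - 6·t. Durch Einsetzen von t = 3: v(3) = -15.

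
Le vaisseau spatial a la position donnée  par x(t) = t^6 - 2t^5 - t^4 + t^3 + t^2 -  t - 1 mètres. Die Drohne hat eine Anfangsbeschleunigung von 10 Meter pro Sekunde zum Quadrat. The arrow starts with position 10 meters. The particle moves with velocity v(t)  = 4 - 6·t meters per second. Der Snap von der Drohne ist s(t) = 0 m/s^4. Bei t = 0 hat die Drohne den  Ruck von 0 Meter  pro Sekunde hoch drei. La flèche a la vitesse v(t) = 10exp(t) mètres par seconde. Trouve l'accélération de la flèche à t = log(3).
Nous devons dériver notre équation de la vitesse v(t) = 10·exp(t) 1 fois. En prenant d/dt de v(t), nous trouvons a(t) = 10·exp(t). De l'équation de l'accélération a(t) = 10·exp(t), nous substituons t = log(3) pour obtenir a = 30.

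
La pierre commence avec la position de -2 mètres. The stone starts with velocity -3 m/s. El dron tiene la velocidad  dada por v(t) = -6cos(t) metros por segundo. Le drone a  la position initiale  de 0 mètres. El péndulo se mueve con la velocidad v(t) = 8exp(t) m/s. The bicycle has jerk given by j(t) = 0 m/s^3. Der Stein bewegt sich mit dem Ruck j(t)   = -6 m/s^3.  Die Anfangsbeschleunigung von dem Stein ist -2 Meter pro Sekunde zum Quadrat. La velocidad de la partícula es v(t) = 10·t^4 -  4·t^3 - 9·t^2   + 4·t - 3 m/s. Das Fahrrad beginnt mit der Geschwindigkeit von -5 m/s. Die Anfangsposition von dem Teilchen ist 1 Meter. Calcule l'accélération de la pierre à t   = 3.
Nous devons trouver l'intégrale de notre équation du jerk j(t) = -6 1 fois. En prenant ∫j(t)dt et en appliquant a(0) = -2, nous trouvons a(t) = -6·t - 2. Nous avons l'accélération a(t) = -6·t - 2. En substituant t = 3: a(3) = -20.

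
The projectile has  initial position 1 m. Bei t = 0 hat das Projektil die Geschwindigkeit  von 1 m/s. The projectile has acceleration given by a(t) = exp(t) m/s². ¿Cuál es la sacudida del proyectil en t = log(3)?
Partiendo de la aceleración a(t) = exp(t), tomamos 1 derivada. Tomando d/dt de a(t), encontramos j(t) = exp(t). Usando j(t) = exp(t) y sustituyendo t = log(3), encontramos j = 3.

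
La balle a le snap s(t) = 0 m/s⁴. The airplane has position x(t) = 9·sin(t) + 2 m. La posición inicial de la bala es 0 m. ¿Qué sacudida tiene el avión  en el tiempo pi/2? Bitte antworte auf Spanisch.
Debemos derivar nuestra ecuación de la posición x(t) = 9·sin(t) + 2 3 veces. Derivando la posición, obtenemos la velocidad: v(t) = 9·cos(t). Tomando d/dt de v(t), encontramos a(t) = -9·sin(t). Derivando la aceleración, obtenemos la sacudida: j(t) = -9·cos(t). De la ecuación de la sacudida j(t) = -9·cos(t), sustituimos t = pi/2 para obtener j = 0.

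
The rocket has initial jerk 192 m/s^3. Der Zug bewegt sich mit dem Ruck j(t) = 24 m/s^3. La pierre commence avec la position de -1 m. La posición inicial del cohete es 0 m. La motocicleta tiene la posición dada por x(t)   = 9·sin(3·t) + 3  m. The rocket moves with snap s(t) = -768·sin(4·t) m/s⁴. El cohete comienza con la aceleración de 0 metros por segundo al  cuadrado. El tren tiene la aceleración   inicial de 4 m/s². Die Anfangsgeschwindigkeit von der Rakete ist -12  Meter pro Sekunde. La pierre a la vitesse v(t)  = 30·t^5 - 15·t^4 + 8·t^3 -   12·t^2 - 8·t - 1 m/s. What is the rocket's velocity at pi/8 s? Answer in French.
Nous devons trouver la primitive de notre équation du snap s(t) = -768·sin(4·t) 3 fois. L'intégrale du snap, avec j(0) = 192, donne le jerk: j(t) = 192·cos(4·t). En intégrant le jerk et en utilisant la condition initiale a(0) = 0, nous obtenons a(t) = 48·sin(4·t). L'intégrale de l'accélération, avec v(0) = -12, donne la vitesse: v(t) = -12·cos(4·t). De l'équation de la vitesse v(t) = -12·cos(4·t), nous substituons t = pi/8 pour obtenir v = 0.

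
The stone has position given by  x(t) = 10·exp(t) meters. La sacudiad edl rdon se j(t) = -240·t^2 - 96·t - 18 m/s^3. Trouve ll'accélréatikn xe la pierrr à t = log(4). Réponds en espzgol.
Partiendo de la posición x(t) = 10·exp(t), tomamos 2 derivadas. Tomando d/dt de x(t), encontramos v(t) = 10·exp(t). La derivada de la velocidad da la aceleración: a(t) = 10·exp(t). De la ecuación de la aceleración a(t) = 10·exp(t), sustituimos t = log(4) para obtener a = 40.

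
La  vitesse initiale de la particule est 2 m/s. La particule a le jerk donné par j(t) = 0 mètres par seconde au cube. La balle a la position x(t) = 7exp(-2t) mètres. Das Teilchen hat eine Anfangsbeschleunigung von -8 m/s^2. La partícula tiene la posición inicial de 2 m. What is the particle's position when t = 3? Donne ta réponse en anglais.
We need to integrate our jerk equation j(t) = 0 3 times. Finding the integral of j(t) and using a(0) = -8: a(t) = -8. Integrating acceleration and using the initial condition v(0) = 2, we get v(t) = 2 - 8·t. Integrating velocity and using the initial condition x(0) = 2, we get x(t) = -4·t^2 + 2·t + 2. From the given position equation x(t) = -4·t^2 + 2·t + 2, we substitute t = 3 to get x = -28.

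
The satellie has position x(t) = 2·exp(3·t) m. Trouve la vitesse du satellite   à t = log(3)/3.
En partant de la position x(t) = 2·exp(3·t), nous prenons 1 dérivée. En dérivant la position, nous obtenons la vitesse: v(t) = 6·exp(3·t). Nous avons la vitesse v(t) = 6·exp(3·t). En substituant t = log(3)/3: v(log(3)/3) = 18.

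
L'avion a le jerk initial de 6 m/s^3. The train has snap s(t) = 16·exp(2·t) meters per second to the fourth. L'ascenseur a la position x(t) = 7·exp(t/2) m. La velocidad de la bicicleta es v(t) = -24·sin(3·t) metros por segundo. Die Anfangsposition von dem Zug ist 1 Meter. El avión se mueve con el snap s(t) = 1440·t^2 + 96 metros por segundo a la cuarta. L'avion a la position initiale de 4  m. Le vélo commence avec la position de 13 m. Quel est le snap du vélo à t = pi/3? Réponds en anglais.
We must differentiate our velocity equation v(t) = -24·sin(3·t) 3 times. The derivative of velocity gives acceleration: a(t) = -72·cos(3·t). Taking d/dt of a(t), we find j(t) = 216·sin(3·t). Differentiating jerk, we get snap: s(t) = 648·cos(3·t). From the given snap equation s(t) = 648·cos(3·t), we substitute t = pi/3 to get s = -648.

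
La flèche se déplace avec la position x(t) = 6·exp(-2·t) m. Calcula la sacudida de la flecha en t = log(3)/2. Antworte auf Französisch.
Pour résoudre ceci, nous devons prendre 3 dérivées de notre équation de la position x(t) = 6·exp(-2·t). En prenant d/dt de x(t), nous trouvons v(t) = -12·exp(-2·t). La dérivée de la vitesse donne l'accélération: a(t) = 24·exp(-2·t). La dérivée de l'accélération donne le jerk: j(t) = -48·exp(-2·t). De l'équation du jerk j(t) = -48·exp(-2·t), nous substituons t = log(3)/2 pour obtenir j = -16.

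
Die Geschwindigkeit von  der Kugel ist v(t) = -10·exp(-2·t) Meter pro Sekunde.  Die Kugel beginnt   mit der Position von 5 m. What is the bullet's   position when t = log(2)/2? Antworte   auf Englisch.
We need to integrate our velocity equation v(t) = -10·exp(-2·t) 1 time. Integrating velocity and using the initial condition x(0) = 5, we get x(t) = 5·exp(-2·t). Using x(t) = 5·exp(-2·t) and substituting t = log(2)/2, we find x = 5/2.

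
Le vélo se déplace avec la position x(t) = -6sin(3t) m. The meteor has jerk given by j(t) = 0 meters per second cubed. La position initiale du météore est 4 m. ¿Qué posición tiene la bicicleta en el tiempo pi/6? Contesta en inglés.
From the given position equation x(t) = -6·sin(3·t), we substitute t = pi/6 to get x = -6.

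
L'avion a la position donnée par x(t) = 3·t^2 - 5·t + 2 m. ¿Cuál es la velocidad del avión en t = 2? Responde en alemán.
Ausgehend von der Position x(t) = 3·t^2 - 5·t + 2, nehmen wir 1 Ableitung. Mit d/dt von x(t) finden wir v(t) = 6·t - 5. Aus der Gleichung für die Geschwindigkeit v(t) = 6·t - 5, setzen wir t = 2 ein und erhalten v = 7.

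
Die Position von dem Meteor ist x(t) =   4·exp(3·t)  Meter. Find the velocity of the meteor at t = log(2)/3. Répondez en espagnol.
Debemos derivar nuestra ecuación de la posición x(t) = 4·exp(3·t) 1 vez. La derivada de la posición da la velocidad: v(t) = 12·exp(3·t). Tenemos la velocidad v(t) = 12·exp(3·t). Sustituyendo t = log(2)/3: v(log(2)/3) = 24.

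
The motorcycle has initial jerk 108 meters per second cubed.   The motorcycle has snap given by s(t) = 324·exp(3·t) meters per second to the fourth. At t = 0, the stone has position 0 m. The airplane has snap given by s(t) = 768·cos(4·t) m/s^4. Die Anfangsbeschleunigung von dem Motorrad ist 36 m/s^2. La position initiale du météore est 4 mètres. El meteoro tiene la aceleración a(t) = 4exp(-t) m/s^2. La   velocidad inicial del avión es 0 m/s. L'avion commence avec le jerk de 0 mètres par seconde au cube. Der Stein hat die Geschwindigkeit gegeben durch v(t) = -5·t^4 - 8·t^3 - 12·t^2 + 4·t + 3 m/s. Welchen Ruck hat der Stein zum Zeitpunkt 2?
Ausgehend von der Geschwindigkeit v(t) = -5·t^4 - 8·t^3 - 12·t^2 + 4·t + 3, nehmen wir 2 Ableitungen. Mit d/dt von v(t) finden wir a(t) = -20·t^3 - 24·t^2 - 24·t + 4. Mit d/dt von a(t) finden wir j(t) = -60·t^2 - 48·t - 24. Aus der Gleichung für den Ruck j(t) = -60·t^2 - 48·t - 24, setzen wir t = 2 ein und erhalten j = -360.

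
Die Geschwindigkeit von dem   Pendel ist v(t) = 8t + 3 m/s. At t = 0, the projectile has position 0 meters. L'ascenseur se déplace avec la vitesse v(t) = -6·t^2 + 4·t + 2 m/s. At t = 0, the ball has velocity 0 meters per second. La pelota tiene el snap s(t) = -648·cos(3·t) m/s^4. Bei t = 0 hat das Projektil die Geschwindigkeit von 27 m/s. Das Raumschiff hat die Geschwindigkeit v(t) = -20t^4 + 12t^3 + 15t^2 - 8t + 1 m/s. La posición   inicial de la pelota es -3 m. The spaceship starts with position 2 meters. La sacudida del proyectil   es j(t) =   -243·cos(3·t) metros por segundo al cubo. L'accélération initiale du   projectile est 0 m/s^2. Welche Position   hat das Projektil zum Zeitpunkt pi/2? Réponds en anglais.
To find the answer, we compute 3 integrals of j(t) = -243·cos(3·t). The integral of jerk, with a(0) = 0, gives acceleration: a(t) = -81·sin(3·t). Finding the antiderivative of a(t) and using v(0) = 27: v(t) = 27·cos(3·t). Taking ∫v(t)dt and applying x(0) = 0, we find x(t) = 9·sin(3·t). We have position x(t) = 9·sin(3·t). Substituting t = pi/2: x(pi/2) = -9.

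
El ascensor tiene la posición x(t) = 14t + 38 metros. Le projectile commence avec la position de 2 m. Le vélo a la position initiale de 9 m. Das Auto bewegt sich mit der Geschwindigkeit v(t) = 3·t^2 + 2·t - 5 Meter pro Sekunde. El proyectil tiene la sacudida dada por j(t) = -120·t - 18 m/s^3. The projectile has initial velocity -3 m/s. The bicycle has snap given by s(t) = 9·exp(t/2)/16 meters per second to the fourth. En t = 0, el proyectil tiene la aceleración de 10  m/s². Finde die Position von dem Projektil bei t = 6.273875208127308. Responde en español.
Debemos encontrar la integral de nuestra ecuación de la sacudida j(t) = -120·t - 18 3 veces. La antiderivada de la sacudida, con a(0) = 10, da la aceleración: a(t) = -60·t^2 - 18·t + 10. La antiderivada de la aceleración es la velocidad. Usando v(0) = -3, obtenemos v(t) = -20·t^3 - 9·t^2 + 10·t - 3. Integrando la velocidad y usando la condición inicial x(0) = 2, obtenemos x(t) = -5·t^4 - 3·t^3 + 5·t^2 - 3·t + 2. De la ecuación de la posición x(t) = -5·t^4 - 3·t^3 + 5·t^2 - 3·t + 2, sustituimos t = 6.273875208127308 para obtener x = -8307.50408006265.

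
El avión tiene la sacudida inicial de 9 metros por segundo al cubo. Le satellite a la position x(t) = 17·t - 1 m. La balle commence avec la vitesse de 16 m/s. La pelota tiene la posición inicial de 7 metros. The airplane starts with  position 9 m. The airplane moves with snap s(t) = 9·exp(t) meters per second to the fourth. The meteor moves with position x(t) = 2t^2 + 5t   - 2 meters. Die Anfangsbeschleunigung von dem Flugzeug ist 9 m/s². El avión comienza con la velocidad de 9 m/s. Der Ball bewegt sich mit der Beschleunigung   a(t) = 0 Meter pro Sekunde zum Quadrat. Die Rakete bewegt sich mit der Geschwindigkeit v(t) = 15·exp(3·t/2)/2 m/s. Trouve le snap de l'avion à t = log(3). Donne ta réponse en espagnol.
Tenemos el snap s(t) = 9·exp(t). Sustituyendo t = log(3): s(log(3)) = 27.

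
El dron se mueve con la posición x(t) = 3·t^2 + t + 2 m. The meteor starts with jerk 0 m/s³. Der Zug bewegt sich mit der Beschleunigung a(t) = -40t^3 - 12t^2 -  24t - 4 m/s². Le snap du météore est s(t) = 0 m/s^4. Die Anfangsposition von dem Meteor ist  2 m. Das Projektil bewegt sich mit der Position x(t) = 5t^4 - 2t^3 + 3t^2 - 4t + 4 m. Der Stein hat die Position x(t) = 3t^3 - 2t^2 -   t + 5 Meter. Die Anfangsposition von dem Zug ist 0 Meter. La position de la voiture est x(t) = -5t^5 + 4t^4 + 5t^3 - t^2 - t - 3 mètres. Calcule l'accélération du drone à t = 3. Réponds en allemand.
Um dies zu lösen, müssen wir 2 Ableitungen unserer Gleichung für die Position x(t) = 3·t^2 + t + 2 nehmen. Die Ableitung von der Position ergibt die Geschwindigkeit: v(t) = 6·t + 1. Mit d/dt von v(t) finden wir a(t) = 6. Aus der Gleichung für die Beschleunigung a(t) = 6, setzen wir t = 3 ein und erhalten a = 6.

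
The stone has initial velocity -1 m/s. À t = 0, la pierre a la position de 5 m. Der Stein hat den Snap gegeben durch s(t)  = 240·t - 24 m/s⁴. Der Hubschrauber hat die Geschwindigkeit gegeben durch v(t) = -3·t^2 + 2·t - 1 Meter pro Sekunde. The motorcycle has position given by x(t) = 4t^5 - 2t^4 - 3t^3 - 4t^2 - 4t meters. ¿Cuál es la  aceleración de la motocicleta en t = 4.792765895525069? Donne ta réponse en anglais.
Starting from position x(t) = 4·t^5 - 2·t^4 - 3·t^3 - 4·t^2 - 4·t, we take 2 derivatives. Differentiating position, we get velocity: v(t) = 20·t^4 - 8·t^3 - 9·t^2 - 8·t - 4. Taking d/dt of v(t), we find a(t) = 80·t^3 - 24·t^2 - 18·t - 8. Using a(t) = 80·t^3 - 24·t^2 - 18·t - 8 and substituting t = 4.792765895525069, we find a = 8161.85424795863.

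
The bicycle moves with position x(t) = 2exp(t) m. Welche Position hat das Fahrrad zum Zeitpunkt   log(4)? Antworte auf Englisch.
We have position x(t) = 2·exp(t). Substituting t = log(4): x(log(4)) = 8.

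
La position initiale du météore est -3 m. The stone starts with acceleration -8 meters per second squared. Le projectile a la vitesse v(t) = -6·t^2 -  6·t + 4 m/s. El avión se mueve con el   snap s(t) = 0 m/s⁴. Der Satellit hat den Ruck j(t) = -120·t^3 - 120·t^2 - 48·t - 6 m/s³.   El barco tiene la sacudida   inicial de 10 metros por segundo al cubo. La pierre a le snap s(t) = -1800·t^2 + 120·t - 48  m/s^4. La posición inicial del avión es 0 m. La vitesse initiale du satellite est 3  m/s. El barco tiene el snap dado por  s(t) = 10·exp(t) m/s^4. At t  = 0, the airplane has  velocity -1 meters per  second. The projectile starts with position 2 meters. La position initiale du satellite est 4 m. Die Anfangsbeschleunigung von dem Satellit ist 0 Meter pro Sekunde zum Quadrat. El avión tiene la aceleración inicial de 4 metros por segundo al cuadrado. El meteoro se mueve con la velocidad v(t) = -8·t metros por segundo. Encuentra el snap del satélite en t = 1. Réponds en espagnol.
Partiendo de la sacudida j(t) = -120·t^3 - 120·t^2 - 48·t - 6, tomamos 1 derivada. Tomando d/dt de j(t), encontramos s(t) = -360·t^2 - 240·t - 48. Tenemos el snap s(t) = -360·t^2 - 240·t - 48. Sustituyendo t = 1: s(1) = -648.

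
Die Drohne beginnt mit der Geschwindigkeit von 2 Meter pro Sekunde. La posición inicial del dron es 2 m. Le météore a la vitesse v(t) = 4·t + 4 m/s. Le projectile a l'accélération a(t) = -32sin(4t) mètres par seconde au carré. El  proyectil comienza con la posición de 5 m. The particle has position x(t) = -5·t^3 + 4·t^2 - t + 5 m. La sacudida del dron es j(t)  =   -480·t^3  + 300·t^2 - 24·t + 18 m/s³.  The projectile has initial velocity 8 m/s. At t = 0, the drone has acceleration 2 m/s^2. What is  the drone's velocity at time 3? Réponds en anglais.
To find the answer, we compute 2 antiderivatives of j(t) = -480·t^3 + 300·t^2 - 24·t + 18. The antiderivative of jerk is acceleration. Using a(0) = 2, we get a(t) = -120·t^4 + 100·t^3 - 12·t^2 + 18·t + 2. The antiderivative of acceleration, with v(0) = 2, gives velocity: v(t) = -24·t^5 + 25·t^4 - 4·t^3 + 9·t^2 + 2·t + 2. From the given velocity equation v(t) = -24·t^5 + 25·t^4 - 4·t^3 + 9·t^2 + 2·t + 2, we substitute t = 3 to get v = -3826.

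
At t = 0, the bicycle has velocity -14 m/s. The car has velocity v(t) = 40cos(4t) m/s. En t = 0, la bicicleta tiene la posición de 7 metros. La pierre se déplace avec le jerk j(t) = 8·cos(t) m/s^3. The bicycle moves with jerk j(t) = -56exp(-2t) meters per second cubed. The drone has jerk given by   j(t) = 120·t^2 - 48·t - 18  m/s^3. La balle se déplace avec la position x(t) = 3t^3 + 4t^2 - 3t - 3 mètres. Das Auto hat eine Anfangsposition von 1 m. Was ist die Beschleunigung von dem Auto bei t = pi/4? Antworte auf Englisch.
To solve this, we need to take 1 derivative of our velocity equation v(t) = 40·cos(4·t). Taking d/dt of v(t), we find a(t) = -160·sin(4·t). From the given acceleration equation a(t) = -160·sin(4·t), we substitute t = pi/4 to get a = 0.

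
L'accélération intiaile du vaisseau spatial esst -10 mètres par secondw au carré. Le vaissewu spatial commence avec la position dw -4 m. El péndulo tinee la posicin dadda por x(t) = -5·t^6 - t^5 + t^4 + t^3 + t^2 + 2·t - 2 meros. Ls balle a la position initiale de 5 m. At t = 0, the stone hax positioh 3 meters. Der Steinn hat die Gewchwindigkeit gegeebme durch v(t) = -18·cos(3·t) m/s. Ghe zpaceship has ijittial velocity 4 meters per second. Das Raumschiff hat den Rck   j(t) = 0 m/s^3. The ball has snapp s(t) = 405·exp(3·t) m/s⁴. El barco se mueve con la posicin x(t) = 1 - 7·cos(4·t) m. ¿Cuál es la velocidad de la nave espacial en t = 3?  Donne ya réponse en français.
En partant du jerk j(t) = 0, nous prenons 2 primitives. L'intégrale du jerk, avec a(0) = -10, donne l'accélération: a(t) = -10. En prenant ∫a(t)dt et en appliquant v(0) = 4, nous trouvons v(t) = 4 - 10·t. En utilisant v(t) = 4 - 10·t et en substituant t = 3, nous trouvons v = -26.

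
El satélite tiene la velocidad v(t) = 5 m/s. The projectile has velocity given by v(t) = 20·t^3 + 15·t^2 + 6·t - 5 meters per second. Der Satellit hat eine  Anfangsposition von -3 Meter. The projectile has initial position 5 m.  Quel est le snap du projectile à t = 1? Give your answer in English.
Starting from velocity v(t) = 20·t^3 + 15·t^2 + 6·t - 5, we take 3 derivatives. Taking d/dt of v(t), we find a(t) = 60·t^2 + 30·t + 6. The derivative of acceleration gives jerk: j(t) = 120·t + 30. The derivative of jerk gives snap: s(t) = 120. We have snap s(t) = 120. Substituting t = 1: s(1) = 120.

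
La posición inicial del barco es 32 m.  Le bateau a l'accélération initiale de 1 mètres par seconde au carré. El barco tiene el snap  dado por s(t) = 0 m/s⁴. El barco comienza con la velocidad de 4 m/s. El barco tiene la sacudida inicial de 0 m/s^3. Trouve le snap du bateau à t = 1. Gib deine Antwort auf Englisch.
From the given snap equation s(t) = 0, we substitute t = 1 to get s = 0.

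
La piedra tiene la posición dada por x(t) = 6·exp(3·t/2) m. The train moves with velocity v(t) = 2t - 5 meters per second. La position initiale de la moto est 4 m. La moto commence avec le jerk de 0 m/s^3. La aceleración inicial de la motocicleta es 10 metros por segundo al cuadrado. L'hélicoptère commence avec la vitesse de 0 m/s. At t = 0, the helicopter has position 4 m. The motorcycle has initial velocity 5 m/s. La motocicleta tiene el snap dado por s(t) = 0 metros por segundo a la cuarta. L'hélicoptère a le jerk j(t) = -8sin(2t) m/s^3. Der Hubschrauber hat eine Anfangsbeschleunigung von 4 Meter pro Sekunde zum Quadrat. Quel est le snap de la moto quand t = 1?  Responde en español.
Usando s(t) = 0 y sustituyendo t = 1, encontramos s = 0.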